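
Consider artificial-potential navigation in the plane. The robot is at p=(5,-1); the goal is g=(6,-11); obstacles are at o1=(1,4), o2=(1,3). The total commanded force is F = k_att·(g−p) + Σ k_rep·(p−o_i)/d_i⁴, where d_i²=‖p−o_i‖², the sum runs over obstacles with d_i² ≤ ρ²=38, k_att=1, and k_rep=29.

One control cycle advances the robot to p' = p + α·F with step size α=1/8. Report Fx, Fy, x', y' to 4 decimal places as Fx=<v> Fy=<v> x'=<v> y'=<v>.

Fx=1.1133 Fy=-10.1133 x'=5.1392 y'=-2.2642

F_att = 1·(g−p) = 1·(1,-10) = (1.0000,-10.0000)
o1: d²=41 > ρ²=38 → inactive
o2: d²=32 ≤ ρ²=38; F_rep = 29·(4,-4)/32² = (0.1133,-0.1133)
F = F_att + ΣF_rep = (1.1133,-10.1133)
p' = p + 1/8·F = (5.1392,-2.2642)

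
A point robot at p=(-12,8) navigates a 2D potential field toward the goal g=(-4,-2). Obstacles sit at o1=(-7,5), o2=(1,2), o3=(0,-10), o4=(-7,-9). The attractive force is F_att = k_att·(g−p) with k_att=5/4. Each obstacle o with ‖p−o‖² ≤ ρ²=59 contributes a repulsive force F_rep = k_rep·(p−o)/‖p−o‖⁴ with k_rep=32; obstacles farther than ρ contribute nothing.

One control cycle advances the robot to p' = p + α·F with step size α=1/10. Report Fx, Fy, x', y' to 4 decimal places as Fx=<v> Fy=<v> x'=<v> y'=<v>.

F_att = 5/4·(g−p) = 5/4·(8,-10) = (10.0000,-12.5000)
o1: d²=34 ≤ ρ²=59; F_rep = 32·(-5,3)/34² = (-0.1384,0.0830)
o2: d²=205 > ρ²=59 → inactive
o3: d²=468 > ρ²=59 → inactive
o4: d²=314 > ρ²=59 → inactive
F = F_att + ΣF_rep = (9.8616,-12.4170)
p' = p + 1/10·F = (-11.0138,6.7583)

Fx=9.8616 Fy=-12.4170 x'=-11.0138 y'=6.7583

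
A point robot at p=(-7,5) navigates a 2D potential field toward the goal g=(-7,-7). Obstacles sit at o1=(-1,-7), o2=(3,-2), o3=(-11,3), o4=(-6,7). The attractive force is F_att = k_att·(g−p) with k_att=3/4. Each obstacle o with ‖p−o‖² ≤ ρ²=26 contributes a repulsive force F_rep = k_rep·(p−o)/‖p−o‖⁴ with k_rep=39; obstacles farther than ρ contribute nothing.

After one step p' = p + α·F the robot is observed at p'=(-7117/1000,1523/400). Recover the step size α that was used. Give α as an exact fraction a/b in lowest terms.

F_att = 3/4·(g−p) = 3/4·(0,-12) = (0.0000,-9.0000)
o1: d²=180 > ρ²=26 → inactive
o2: d²=149 > ρ²=26 → inactive
o3: d²=20 ≤ ρ²=26; F_rep = 39·(4,2)/20² = (0.3900,0.1950)
o4: d²=5 ≤ ρ²=26; F_rep = 39·(-1,-2)/5² = (-1.5600,-3.1200)
F = F_att + ΣF_rep = (-1.1700,-11.9250)
Δp = p'−p = (-0.1170,-1.1925); α = Δx/Fx = (-117/1000) / (-117/100) = 1/10
check: Δy/Fy = (-477/400) / (-477/40) = 1/10 ✓

α = 1/10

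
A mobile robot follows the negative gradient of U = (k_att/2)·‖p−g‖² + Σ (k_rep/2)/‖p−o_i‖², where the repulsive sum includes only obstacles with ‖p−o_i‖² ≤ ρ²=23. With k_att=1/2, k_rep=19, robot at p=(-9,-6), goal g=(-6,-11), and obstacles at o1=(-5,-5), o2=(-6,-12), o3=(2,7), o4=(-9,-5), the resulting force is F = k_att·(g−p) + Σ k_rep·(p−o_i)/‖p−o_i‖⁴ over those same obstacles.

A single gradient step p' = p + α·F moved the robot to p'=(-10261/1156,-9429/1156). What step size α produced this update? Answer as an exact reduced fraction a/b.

F_att = 1/2·(g−p) = 1/2·(3,-5) = (1.5000,-2.5000)
o1: d²=17 ≤ ρ²=23; F_rep = 19·(-4,-1)/17² = (-0.2630,-0.0657)
o2: d²=45 > ρ²=23 → inactive
o3: d²=290 > ρ²=23 → inactive
o4: d²=1 ≤ ρ²=23; F_rep = 19·(0,-1)/1² = (0.0000,-19.0000)
F = F_att + ΣF_rep = (1.2370,-21.5657)
Δp = p'−p = (0.1237,-2.1566); α = Δx/Fx = (143/1156) / (715/578) = 1/10
check: Δy/Fy = (-2493/1156) / (-12465/578) = 1/10 ✓

α = 1/10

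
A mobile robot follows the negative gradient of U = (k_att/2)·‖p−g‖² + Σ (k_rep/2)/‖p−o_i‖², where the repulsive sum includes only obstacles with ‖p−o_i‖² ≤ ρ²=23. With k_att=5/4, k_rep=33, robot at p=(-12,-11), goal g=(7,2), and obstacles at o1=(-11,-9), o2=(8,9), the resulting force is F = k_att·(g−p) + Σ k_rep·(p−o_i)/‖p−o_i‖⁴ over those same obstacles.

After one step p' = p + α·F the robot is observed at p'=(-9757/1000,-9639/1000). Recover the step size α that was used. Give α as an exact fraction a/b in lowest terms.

α = 1/10

F_att = 5/4·(g−p) = 5/4·(19,13) = (23.7500,16.2500)
o1: d²=5 ≤ ρ²=23; F_rep = 33·(-1,-2)/5² = (-1.3200,-2.6400)
o2: d²=800 > ρ²=23 → inactive
F = F_att + ΣF_rep = (22.4300,13.6100)
Δp = p'−p = (2.2430,1.3610); α = Δx/Fx = (2243/1000) / (2243/100) = 1/10
check: Δy/Fy = (1361/1000) / (1361/100) = 1/10 ✓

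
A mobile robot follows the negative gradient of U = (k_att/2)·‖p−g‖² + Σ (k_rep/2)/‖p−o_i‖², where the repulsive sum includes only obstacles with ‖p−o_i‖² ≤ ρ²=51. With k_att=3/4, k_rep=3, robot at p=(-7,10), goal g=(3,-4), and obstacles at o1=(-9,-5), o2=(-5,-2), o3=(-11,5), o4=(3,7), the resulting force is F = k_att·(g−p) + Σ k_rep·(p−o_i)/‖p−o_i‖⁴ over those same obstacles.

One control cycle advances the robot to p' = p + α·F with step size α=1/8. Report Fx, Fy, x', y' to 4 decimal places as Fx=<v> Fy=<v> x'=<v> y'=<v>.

Fx=7.5071 Fy=-10.4911 x'=-6.0616 y'=8.6886

F_att = 3/4·(g−p) = 3/4·(10,-14) = (7.5000,-10.5000)
o1: d²=229 > ρ²=51 → inactive
o2: d²=148 > ρ²=51 → inactive
o3: d²=41 ≤ ρ²=51; F_rep = 3·(4,5)/41² = (0.0071,0.0089)
o4: d²=109 > ρ²=51 → inactive
F = F_att + ΣF_rep = (7.5071,-10.4911)
p' = p + 1/8·F = (-6.0616,8.6886)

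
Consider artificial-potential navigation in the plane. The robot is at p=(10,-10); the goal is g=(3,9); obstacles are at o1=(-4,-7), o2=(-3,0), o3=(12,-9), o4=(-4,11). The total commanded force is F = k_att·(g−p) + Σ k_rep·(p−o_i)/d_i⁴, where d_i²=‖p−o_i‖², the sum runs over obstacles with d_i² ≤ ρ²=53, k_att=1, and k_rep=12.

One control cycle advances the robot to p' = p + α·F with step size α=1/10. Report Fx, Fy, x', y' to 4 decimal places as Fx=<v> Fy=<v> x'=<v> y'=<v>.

Fx=-7.9600 Fy=18.5200 x'=9.2040 y'=-8.1480

F_att = 1·(g−p) = 1·(-7,19) = (-7.0000,19.0000)
o1: d²=205 > ρ²=53 → inactive
o2: d²=269 > ρ²=53 → inactive
o3: d²=5 ≤ ρ²=53; F_rep = 12·(-2,-1)/5² = (-0.9600,-0.4800)
o4: d²=637 > ρ²=53 → inactive
F = F_att + ΣF_rep = (-7.9600,18.5200)
p' = p + 1/10·F = (9.2040,-8.1480)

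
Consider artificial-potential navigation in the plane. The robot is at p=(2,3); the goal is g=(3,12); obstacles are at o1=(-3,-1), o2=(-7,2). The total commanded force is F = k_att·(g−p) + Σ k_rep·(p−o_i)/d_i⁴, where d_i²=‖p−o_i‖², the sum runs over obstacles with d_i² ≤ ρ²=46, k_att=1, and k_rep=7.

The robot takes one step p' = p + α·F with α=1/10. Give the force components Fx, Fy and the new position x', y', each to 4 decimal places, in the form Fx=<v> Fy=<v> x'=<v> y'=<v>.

Fx=1.0208 Fy=9.0167 x'=2.1021 y'=3.9017

F_att = 1·(g−p) = 1·(1,9) = (1.0000,9.0000)
o1: d²=41 ≤ ρ²=46; F_rep = 7·(5,4)/41² = (0.0208,0.0167)
o2: d²=82 > ρ²=46 → inactive
F = F_att + ΣF_rep = (1.0208,9.0167)
p' = p + 1/10·F = (2.1021,3.9017)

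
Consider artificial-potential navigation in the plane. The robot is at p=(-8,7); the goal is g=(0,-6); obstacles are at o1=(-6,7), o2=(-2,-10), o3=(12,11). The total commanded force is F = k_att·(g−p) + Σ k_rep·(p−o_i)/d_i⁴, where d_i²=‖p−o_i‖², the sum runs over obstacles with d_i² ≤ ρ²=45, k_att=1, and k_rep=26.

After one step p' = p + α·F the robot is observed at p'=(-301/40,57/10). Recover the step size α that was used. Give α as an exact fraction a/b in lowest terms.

α = 1/10

F_att = 1·(g−p) = 1·(8,-13) = (8.0000,-13.0000)
o1: d²=4 ≤ ρ²=45; F_rep = 26·(-2,0)/4² = (-3.2500,0.0000)
o2: d²=325 > ρ²=45 → inactive
o3: d²=416 > ρ²=45 → inactive
F = F_att + ΣF_rep = (4.7500,-13.0000)
Δp = p'−p = (0.4750,-1.3000); α = Δx/Fx = (19/40) / (19/4) = 1/10
check: Δy/Fy = (-13/10) / (-13) = 1/10 ✓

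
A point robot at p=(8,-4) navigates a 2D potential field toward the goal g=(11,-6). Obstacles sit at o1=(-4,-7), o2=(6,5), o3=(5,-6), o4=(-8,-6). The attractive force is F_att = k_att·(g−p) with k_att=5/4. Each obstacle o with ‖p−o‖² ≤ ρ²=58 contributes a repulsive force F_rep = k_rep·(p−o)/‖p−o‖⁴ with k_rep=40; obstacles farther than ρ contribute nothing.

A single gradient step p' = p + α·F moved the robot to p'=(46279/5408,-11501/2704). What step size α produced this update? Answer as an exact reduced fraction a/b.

F_att = 5/4·(g−p) = 5/4·(3,-2) = (3.7500,-2.5000)
o1: d²=153 > ρ²=58 → inactive
o2: d²=85 > ρ²=58 → inactive
o3: d²=13 ≤ ρ²=58; F_rep = 40·(3,2)/13² = (0.7101,0.4734)
o4: d²=260 > ρ²=58 → inactive
F = F_att + ΣF_rep = (4.4601,-2.0266)
Δp = p'−p = (0.5575,-0.2533); α = Δx/Fx = (3015/5408) / (3015/676) = 1/8
check: Δy/Fy = (-685/2704) / (-685/338) = 1/8 ✓

α = 1/8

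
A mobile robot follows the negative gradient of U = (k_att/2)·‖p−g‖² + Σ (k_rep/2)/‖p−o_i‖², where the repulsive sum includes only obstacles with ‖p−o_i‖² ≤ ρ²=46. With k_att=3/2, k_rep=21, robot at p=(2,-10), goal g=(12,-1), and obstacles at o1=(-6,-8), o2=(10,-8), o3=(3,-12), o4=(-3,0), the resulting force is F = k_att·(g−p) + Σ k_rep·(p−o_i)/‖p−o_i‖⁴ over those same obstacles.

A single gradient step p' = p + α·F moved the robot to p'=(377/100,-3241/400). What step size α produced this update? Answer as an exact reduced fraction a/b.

α = 1/8

F_att = 3/2·(g−p) = 3/2·(10,9) = (15.0000,13.5000)
o1: d²=68 > ρ²=46 → inactive
o2: d²=68 > ρ²=46 → inactive
o3: d²=5 ≤ ρ²=46; F_rep = 21·(-1,2)/5² = (-0.8400,1.6800)
o4: d²=125 > ρ²=46 → inactive
F = F_att + ΣF_rep = (14.1600,15.1800)
Δp = p'−p = (1.7700,1.8975); α = Δx/Fx = (177/100) / (354/25) = 1/8
check: Δy/Fy = (759/400) / (759/50) = 1/8 ✓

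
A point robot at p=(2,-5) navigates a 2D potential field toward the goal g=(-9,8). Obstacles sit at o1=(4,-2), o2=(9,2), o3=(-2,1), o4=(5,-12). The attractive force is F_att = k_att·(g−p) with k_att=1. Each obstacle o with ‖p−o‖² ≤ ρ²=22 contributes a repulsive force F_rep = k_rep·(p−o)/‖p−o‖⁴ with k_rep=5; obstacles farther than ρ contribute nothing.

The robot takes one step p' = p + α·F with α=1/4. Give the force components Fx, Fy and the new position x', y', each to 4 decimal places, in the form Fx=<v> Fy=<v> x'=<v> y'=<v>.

Fx=-11.0592 Fy=12.9112 x'=-0.7648 y'=-1.7722

F_att = 1·(g−p) = 1·(-11,13) = (-11.0000,13.0000)
o1: d²=13 ≤ ρ²=22; F_rep = 5·(-2,-3)/13² = (-0.0592,-0.0888)
o2: d²=98 > ρ²=22 → inactive
o3: d²=52 > ρ²=22 → inactive
o4: d²=58 > ρ²=22 → inactive
F = F_att + ΣF_rep = (-11.0592,12.9112)
p' = p + 1/4·F = (-0.7648,-1.7722)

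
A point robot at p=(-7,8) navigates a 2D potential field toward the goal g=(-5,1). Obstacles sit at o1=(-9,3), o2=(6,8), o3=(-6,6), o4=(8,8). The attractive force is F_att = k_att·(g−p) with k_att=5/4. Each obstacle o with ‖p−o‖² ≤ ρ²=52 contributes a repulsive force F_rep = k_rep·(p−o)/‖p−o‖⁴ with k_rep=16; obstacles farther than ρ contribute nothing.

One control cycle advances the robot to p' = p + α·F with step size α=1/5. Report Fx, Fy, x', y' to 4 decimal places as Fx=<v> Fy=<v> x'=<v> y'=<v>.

Fx=1.8980 Fy=-7.3749 x'=-6.6204 y'=6.5250

F_att = 5/4·(g−p) = 5/4·(2,-7) = (2.5000,-8.7500)
o1: d²=29 ≤ ρ²=52; F_rep = 16·(2,5)/29² = (0.0380,0.0951)
o2: d²=169 > ρ²=52 → inactive
o3: d²=5 ≤ ρ²=52; F_rep = 16·(-1,2)/5² = (-0.6400,1.2800)
o4: d²=225 > ρ²=52 → inactive
F = F_att + ΣF_rep = (1.8980,-7.3749)
p' = p + 1/5·F = (-6.6204,6.5250)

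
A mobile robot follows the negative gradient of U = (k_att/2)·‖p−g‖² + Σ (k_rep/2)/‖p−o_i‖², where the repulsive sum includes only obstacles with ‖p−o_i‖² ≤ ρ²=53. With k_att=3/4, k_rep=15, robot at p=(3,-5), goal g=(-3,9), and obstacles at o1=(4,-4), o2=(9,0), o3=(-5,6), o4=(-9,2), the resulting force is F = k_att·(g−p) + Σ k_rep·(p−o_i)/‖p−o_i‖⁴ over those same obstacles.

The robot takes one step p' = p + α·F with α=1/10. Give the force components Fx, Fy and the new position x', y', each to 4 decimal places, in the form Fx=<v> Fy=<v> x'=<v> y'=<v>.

Fx=-8.2500 Fy=6.7500 x'=2.1750 y'=-4.3250

F_att = 3/4·(g−p) = 3/4·(-6,14) = (-4.5000,10.5000)
o1: d²=2 ≤ ρ²=53; F_rep = 15·(-1,-1)/2² = (-3.7500,-3.7500)
o2: d²=61 > ρ²=53 → inactive
o3: d²=185 > ρ²=53 → inactive
o4: d²=193 > ρ²=53 → inactive
F = F_att + ΣF_rep = (-8.2500,6.7500)
p' = p + 1/10·F = (2.1750,-4.3250)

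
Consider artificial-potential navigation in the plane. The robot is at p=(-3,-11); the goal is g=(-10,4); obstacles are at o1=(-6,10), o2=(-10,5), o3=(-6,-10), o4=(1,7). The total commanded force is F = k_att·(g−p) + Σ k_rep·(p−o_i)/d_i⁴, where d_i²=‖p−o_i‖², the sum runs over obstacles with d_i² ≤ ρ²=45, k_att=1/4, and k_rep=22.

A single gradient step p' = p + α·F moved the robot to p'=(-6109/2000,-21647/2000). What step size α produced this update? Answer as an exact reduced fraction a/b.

F_att = 1/4·(g−p) = 1/4·(-7,15) = (-1.7500,3.7500)
o1: d²=450 > ρ²=45 → inactive
o2: d²=305 > ρ²=45 → inactive
o3: d²=10 ≤ ρ²=45; F_rep = 22·(3,-1)/10² = (0.6600,-0.2200)
o4: d²=340 > ρ²=45 → inactive
F = F_att + ΣF_rep = (-1.0900,3.5300)
Δp = p'−p = (-0.0545,0.1765); α = Δx/Fx = (-109/2000) / (-109/100) = 1/20
check: Δy/Fy = (353/2000) / (353/100) = 1/20 ✓

α = 1/20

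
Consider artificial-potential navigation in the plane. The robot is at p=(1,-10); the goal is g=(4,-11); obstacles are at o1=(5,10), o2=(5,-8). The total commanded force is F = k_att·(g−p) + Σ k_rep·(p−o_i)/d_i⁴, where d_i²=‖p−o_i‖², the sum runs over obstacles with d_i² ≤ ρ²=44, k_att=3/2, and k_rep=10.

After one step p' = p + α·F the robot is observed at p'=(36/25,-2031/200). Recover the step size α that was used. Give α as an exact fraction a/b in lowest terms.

F_att = 3/2·(g−p) = 3/2·(3,-1) = (4.5000,-1.5000)
o1: d²=416 > ρ²=44 → inactive
o2: d²=20 ≤ ρ²=44; F_rep = 10·(-4,-2)/20² = (-0.1000,-0.0500)
F = F_att + ΣF_rep = (4.4000,-1.5500)
Δp = p'−p = (0.4400,-0.1550); α = Δx/Fx = (11/25) / (22/5) = 1/10
check: Δy/Fy = (-31/200) / (-31/20) = 1/10 ✓

α = 1/10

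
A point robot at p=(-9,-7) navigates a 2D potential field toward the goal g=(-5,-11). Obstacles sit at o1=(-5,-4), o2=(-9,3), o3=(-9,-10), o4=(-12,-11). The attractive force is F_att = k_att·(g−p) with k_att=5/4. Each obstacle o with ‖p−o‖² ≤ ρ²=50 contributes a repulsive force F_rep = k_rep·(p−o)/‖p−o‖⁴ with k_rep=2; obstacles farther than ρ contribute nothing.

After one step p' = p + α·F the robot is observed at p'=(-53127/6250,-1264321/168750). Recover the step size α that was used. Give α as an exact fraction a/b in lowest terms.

F_att = 5/4·(g−p) = 5/4·(4,-4) = (5.0000,-5.0000)
o1: d²=25 ≤ ρ²=50; F_rep = 2·(-4,-3)/25² = (-0.0128,-0.0096)
o2: d²=100 > ρ²=50 → inactive
o3: d²=9 ≤ ρ²=50; F_rep = 2·(0,3)/9² = (0.0000,0.0741)
o4: d²=25 ≤ ρ²=50; F_rep = 2·(3,4)/25² = (0.0096,0.0128)
F = F_att + ΣF_rep = (4.9968,-4.9227)
Δp = p'−p = (0.4997,-0.4923); α = Δx/Fx = (3123/6250) / (3123/625) = 1/10
check: Δy/Fy = (-83071/168750) / (-83071/16875) = 1/10 ✓

α = 1/10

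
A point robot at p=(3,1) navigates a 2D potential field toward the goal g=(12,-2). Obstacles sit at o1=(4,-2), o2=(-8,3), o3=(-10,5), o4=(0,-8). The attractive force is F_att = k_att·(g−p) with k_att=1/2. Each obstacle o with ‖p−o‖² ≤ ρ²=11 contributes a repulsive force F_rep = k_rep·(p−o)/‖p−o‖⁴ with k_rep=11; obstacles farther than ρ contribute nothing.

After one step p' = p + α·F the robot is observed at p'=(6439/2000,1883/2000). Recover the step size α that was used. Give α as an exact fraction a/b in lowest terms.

α = 1/20

F_att = 1/2·(g−p) = 1/2·(9,-3) = (4.5000,-1.5000)
o1: d²=10 ≤ ρ²=11; F_rep = 11·(-1,3)/10² = (-0.1100,0.3300)
o2: d²=125 > ρ²=11 → inactive
o3: d²=185 > ρ²=11 → inactive
o4: d²=90 > ρ²=11 → inactive
F = F_att + ΣF_rep = (4.3900,-1.1700)
Δp = p'−p = (0.2195,-0.0585); α = Δx/Fx = (439/2000) / (439/100) = 1/20
check: Δy/Fy = (-117/2000) / (-117/100) = 1/20 ✓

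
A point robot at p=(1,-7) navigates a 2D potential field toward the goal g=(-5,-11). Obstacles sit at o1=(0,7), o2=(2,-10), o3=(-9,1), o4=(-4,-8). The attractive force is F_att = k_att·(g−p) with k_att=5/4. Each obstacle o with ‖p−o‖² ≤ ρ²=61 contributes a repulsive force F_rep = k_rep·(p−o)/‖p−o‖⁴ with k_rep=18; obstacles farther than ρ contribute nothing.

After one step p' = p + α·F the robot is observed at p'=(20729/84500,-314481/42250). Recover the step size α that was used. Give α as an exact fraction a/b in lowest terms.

α = 1/10

F_att = 5/4·(g−p) = 5/4·(-6,-4) = (-7.5000,-5.0000)
o1: d²=197 > ρ²=61 → inactive
o2: d²=10 ≤ ρ²=61; F_rep = 18·(-1,3)/10² = (-0.1800,0.5400)
o3: d²=164 > ρ²=61 → inactive
o4: d²=26 ≤ ρ²=61; F_rep = 18·(5,1)/26² = (0.1331,0.0266)
F = F_att + ΣF_rep = (-7.5469,-4.4334)
Δp = p'−p = (-0.7547,-0.4433); α = Δx/Fx = (-63771/84500) / (-63771/8450) = 1/10
check: Δy/Fy = (-18731/42250) / (-18731/4225) = 1/10 ✓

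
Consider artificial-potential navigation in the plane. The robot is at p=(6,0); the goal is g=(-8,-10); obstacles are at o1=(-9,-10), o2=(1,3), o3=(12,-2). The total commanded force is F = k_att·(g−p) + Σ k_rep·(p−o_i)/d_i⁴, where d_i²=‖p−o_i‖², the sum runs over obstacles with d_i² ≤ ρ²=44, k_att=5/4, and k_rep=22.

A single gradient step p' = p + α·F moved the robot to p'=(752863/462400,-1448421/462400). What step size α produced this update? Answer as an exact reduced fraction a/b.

α = 1/4

F_att = 5/4·(g−p) = 5/4·(-14,-10) = (-17.5000,-12.5000)
o1: d²=325 > ρ²=44 → inactive
o2: d²=34 ≤ ρ²=44; F_rep = 22·(5,-3)/34² = (0.0952,-0.0571)
o3: d²=40 ≤ ρ²=44; F_rep = 22·(-6,2)/40² = (-0.0825,0.0275)
F = F_att + ΣF_rep = (-17.4873,-12.5296)
Δp = p'−p = (-4.3718,-3.1324); α = Δx/Fx = (-2021537/462400) / (-2021537/115600) = 1/4
check: Δy/Fy = (-1448421/462400) / (-1448421/115600) = 1/4 ✓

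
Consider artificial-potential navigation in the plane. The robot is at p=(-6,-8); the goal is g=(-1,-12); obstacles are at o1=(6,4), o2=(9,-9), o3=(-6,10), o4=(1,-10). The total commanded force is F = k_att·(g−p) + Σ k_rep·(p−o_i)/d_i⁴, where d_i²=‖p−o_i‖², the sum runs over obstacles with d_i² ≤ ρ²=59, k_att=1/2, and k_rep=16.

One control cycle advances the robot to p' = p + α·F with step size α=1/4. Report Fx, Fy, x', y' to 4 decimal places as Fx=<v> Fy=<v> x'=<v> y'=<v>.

Fx=2.4601 Fy=-1.9886 x'=-5.3850 y'=-8.4972

F_att = 1/2·(g−p) = 1/2·(5,-4) = (2.5000,-2.0000)
o1: d²=288 > ρ²=59 → inactive
o2: d²=226 > ρ²=59 → inactive
o3: d²=324 > ρ²=59 → inactive
o4: d²=53 ≤ ρ²=59; F_rep = 16·(-7,2)/53² = (-0.0399,0.0114)
F = F_att + ΣF_rep = (2.4601,-1.9886)
p' = p + 1/4·F = (-5.3850,-8.4972)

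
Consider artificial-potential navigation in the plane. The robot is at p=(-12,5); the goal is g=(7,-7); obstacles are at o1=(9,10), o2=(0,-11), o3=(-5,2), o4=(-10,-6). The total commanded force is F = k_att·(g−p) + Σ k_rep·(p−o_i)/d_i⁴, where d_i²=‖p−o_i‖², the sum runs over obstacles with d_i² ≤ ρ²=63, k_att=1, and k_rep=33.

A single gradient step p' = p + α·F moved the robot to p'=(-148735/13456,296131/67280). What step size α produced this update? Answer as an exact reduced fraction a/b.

F_att = 1·(g−p) = 1·(19,-12) = (19.0000,-12.0000)
o1: d²=466 > ρ²=63 → inactive
o2: d²=400 > ρ²=63 → inactive
o3: d²=58 ≤ ρ²=63; F_rep = 33·(-7,3)/58² = (-0.0687,0.0294)
o4: d²=125 > ρ²=63 → inactive
F = F_att + ΣF_rep = (18.9313,-11.9706)
Δp = p'−p = (0.9466,-0.5985); α = Δx/Fx = (12737/13456) / (63685/3364) = 1/20
check: Δy/Fy = (-40269/67280) / (-40269/3364) = 1/20 ✓

α = 1/20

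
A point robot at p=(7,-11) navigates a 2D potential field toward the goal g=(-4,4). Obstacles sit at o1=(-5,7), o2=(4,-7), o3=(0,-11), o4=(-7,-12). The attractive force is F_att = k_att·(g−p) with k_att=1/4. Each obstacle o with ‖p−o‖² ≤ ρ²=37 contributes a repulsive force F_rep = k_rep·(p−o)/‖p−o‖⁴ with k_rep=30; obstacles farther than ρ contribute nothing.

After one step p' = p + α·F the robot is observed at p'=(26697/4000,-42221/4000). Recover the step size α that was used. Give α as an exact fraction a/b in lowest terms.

α = 1/8

F_att = 1/4·(g−p) = 1/4·(-11,15) = (-2.7500,3.7500)
o1: d²=468 > ρ²=37 → inactive
o2: d²=25 ≤ ρ²=37; F_rep = 30·(3,-4)/25² = (0.1440,-0.1920)
o3: d²=49 > ρ²=37 → inactive
o4: d²=197 > ρ²=37 → inactive
F = F_att + ΣF_rep = (-2.6060,3.5580)
Δp = p'−p = (-0.3257,0.4447); α = Δx/Fx = (-1303/4000) / (-1303/500) = 1/8
check: Δy/Fy = (1779/4000) / (1779/500) = 1/8 ✓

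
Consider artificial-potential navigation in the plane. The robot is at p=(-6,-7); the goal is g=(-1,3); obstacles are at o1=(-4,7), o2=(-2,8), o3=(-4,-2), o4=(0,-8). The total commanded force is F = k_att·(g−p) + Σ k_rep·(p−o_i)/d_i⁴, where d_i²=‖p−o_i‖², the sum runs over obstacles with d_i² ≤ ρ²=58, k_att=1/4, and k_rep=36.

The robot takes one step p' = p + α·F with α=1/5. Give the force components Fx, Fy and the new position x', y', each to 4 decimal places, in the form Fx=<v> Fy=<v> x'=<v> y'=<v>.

F_att = 1/4·(g−p) = 1/4·(5,10) = (1.2500,2.5000)
o1: d²=200 > ρ²=58 → inactive
o2: d²=241 > ρ²=58 → inactive
o3: d²=29 ≤ ρ²=58; F_rep = 36·(-2,-5)/29² = (-0.0856,-0.2140)
o4: d²=37 ≤ ρ²=58; F_rep = 36·(-6,1)/37² = (-0.1578,0.0263)
F = F_att + ΣF_rep = (1.0066,2.3123)
p' = p + 1/5·F = (-5.7987,-6.5375)

Fx=1.0066 Fy=2.3123 x'=-5.7987 y'=-6.5375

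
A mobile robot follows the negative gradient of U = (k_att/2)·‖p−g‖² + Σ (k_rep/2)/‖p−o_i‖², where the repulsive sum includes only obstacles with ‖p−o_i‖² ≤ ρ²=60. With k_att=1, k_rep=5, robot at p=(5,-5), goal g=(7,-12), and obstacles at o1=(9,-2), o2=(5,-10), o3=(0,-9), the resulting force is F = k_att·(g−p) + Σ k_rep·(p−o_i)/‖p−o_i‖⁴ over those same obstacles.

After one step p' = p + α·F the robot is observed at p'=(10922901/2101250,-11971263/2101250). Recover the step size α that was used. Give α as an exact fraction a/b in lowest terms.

F_att = 1·(g−p) = 1·(2,-7) = (2.0000,-7.0000)
o1: d²=25 ≤ ρ²=60; F_rep = 5·(-4,-3)/25² = (-0.0320,-0.0240)
o2: d²=25 ≤ ρ²=60; F_rep = 5·(0,5)/25² = (0.0000,0.0400)
o3: d²=41 ≤ ρ²=60; F_rep = 5·(5,4)/41² = (0.0149,0.0119)
F = F_att + ΣF_rep = (1.9829,-6.9721)
Δp = p'−p = (0.1983,-0.6972); α = Δx/Fx = (416651/2101250) / (416651/210125) = 1/10
check: Δy/Fy = (-1465013/2101250) / (-1465013/210125) = 1/10 ✓

α = 1/10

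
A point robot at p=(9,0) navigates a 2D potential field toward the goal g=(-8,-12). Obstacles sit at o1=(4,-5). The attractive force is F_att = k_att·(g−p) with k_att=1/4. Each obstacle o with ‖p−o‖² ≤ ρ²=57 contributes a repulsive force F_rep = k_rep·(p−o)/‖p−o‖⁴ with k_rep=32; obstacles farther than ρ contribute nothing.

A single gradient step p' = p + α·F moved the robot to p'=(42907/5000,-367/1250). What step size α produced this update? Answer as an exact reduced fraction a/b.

F_att = 1/4·(g−p) = 1/4·(-17,-12) = (-4.2500,-3.0000)
o1: d²=50 ≤ ρ²=57; F_rep = 32·(5,5)/50² = (0.0640,0.0640)
F = F_att + ΣF_rep = (-4.1860,-2.9360)
Δp = p'−p = (-0.4186,-0.2936); α = Δx/Fx = (-2093/5000) / (-2093/500) = 1/10
check: Δy/Fy = (-367/1250) / (-367/125) = 1/10 ✓

α = 1/10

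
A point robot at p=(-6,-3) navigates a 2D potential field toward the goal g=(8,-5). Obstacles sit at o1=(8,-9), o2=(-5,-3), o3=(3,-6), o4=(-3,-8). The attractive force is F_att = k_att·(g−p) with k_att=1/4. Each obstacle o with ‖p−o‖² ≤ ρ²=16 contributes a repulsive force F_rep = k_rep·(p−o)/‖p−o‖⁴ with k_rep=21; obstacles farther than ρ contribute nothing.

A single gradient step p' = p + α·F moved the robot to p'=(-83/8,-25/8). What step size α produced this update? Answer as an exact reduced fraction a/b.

F_att = 1/4·(g−p) = 1/4·(14,-2) = (3.5000,-0.5000)
o1: d²=232 > ρ²=16 → inactive
o2: d²=1 ≤ ρ²=16; F_rep = 21·(-1,0)/1² = (-21.0000,0.0000)
o3: d²=90 > ρ²=16 → inactive
o4: d²=34 > ρ²=16 → inactive
F = F_att + ΣF_rep = (-17.5000,-0.5000)
Δp = p'−p = (-4.3750,-0.1250); α = Δx/Fx = (-35/8) / (-35/2) = 1/4
check: Δy/Fy = (-1/8) / (-1/2) = 1/4 ✓

α = 1/4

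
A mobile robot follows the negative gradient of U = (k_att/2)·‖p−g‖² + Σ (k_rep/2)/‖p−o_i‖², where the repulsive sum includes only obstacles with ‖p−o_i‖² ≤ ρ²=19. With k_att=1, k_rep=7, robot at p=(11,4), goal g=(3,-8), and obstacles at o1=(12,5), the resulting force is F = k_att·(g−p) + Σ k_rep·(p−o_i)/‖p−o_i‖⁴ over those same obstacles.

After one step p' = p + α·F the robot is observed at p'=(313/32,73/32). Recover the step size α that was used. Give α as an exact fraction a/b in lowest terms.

F_att = 1·(g−p) = 1·(-8,-12) = (-8.0000,-12.0000)
o1: d²=2 ≤ ρ²=19; F_rep = 7·(-1,-1)/2² = (-1.7500,-1.7500)
F = F_att + ΣF_rep = (-9.7500,-13.7500)
Δp = p'−p = (-1.2188,-1.7188); α = Δx/Fx = (-39/32) / (-39/4) = 1/8
check: Δy/Fy = (-55/32) / (-55/4) = 1/8 ✓

α = 1/8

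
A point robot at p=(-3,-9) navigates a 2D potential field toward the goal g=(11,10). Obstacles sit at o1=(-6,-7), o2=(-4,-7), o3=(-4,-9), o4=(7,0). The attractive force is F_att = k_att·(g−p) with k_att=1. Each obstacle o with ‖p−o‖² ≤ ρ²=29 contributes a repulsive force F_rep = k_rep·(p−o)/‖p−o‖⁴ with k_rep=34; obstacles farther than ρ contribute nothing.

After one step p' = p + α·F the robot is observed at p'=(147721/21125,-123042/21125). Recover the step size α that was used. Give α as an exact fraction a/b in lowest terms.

F_att = 1·(g−p) = 1·(14,19) = (14.0000,19.0000)
o1: d²=13 ≤ ρ²=29; F_rep = 34·(3,-2)/13² = (0.6036,-0.4024)
o2: d²=5 ≤ ρ²=29; F_rep = 34·(1,-2)/5² = (1.3600,-2.7200)
o3: d²=1 ≤ ρ²=29; F_rep = 34·(1,0)/1² = (34.0000,0.0000)
o4: d²=181 > ρ²=29 → inactive
F = F_att + ΣF_rep = (49.9636,15.8776)
Δp = p'−p = (9.9927,3.1755); α = Δx/Fx = (211096/21125) / (211096/4225) = 1/5
check: Δy/Fy = (67083/21125) / (67083/4225) = 1/5 ✓

α = 1/5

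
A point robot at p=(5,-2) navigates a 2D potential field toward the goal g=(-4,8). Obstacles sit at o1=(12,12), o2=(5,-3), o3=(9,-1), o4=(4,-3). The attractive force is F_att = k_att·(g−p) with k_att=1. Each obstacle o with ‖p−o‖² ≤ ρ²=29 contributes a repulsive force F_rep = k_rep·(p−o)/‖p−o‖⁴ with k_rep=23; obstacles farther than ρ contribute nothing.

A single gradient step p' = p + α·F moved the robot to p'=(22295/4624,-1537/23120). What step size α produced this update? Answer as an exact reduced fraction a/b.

F_att = 1·(g−p) = 1·(-9,10) = (-9.0000,10.0000)
o1: d²=245 > ρ²=29 → inactive
o2: d²=1 ≤ ρ²=29; F_rep = 23·(0,1)/1² = (0.0000,23.0000)
o3: d²=17 ≤ ρ²=29; F_rep = 23·(-4,-1)/17² = (-0.3183,-0.0796)
o4: d²=2 ≤ ρ²=29; F_rep = 23·(1,1)/2² = (5.7500,5.7500)
F = F_att + ΣF_rep = (-3.5683,38.6704)
Δp = p'−p = (-0.1784,1.9335); α = Δx/Fx = (-825/4624) / (-4125/1156) = 1/20
check: Δy/Fy = (44703/23120) / (44703/1156) = 1/20 ✓

α = 1/20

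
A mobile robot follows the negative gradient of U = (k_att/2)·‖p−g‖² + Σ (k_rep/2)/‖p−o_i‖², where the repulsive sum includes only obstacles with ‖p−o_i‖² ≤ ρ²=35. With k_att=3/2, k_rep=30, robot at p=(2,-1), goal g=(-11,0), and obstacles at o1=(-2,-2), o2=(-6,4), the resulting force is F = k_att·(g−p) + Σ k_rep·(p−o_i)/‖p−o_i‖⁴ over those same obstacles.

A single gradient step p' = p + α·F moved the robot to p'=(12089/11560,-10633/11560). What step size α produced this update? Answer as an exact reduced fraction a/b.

α = 1/20

F_att = 3/2·(g−p) = 3/2·(-13,1) = (-19.5000,1.5000)
o1: d²=17 ≤ ρ²=35; F_rep = 30·(4,1)/17² = (0.4152,0.1038)
o2: d²=89 > ρ²=35 → inactive
F = F_att + ΣF_rep = (-19.0848,1.6038)
Δp = p'−p = (-0.9542,0.0802); α = Δx/Fx = (-11031/11560) / (-11031/578) = 1/20
check: Δy/Fy = (927/11560) / (927/578) = 1/20 ✓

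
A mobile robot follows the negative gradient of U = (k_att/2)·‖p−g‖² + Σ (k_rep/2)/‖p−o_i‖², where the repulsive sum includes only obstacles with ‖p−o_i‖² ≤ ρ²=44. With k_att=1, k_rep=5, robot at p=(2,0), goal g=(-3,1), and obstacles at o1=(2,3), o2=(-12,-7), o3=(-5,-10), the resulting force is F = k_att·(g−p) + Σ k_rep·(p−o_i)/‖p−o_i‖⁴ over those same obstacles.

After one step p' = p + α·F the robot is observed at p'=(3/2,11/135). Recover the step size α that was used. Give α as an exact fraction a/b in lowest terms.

α = 1/10

F_att = 1·(g−p) = 1·(-5,1) = (-5.0000,1.0000)
o1: d²=9 ≤ ρ²=44; F_rep = 5·(0,-3)/9² = (0.0000,-0.1852)
o2: d²=245 > ρ²=44 → inactive
o3: d²=149 > ρ²=44 → inactive
F = F_att + ΣF_rep = (-5.0000,0.8148)
Δp = p'−p = (-0.5000,0.0815); α = Δx/Fx = (-1/2) / (-5) = 1/10
check: Δy/Fy = (11/135) / (22/27) = 1/10 ✓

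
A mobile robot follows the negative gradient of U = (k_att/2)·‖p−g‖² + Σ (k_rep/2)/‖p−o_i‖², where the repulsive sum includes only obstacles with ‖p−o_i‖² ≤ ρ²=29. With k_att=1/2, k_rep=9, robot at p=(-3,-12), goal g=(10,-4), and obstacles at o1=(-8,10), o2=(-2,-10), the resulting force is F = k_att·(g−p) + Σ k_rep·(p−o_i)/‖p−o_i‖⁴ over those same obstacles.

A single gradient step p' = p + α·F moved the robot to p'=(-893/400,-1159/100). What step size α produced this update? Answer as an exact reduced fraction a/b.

α = 1/8

F_att = 1/2·(g−p) = 1/2·(13,8) = (6.5000,4.0000)
o1: d²=509 > ρ²=29 → inactive
o2: d²=5 ≤ ρ²=29; F_rep = 9·(-1,-2)/5² = (-0.3600,-0.7200)
F = F_att + ΣF_rep = (6.1400,3.2800)
Δp = p'−p = (0.7675,0.4100); α = Δx/Fx = (307/400) / (307/50) = 1/8
check: Δy/Fy = (41/100) / (82/25) = 1/8 ✓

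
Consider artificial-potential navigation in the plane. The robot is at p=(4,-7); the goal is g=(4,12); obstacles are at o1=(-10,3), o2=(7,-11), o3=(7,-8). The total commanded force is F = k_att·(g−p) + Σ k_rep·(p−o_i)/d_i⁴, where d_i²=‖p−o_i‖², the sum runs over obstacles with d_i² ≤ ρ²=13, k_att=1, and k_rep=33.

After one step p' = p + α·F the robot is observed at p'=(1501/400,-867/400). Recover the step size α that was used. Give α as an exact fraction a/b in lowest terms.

F_att = 1·(g−p) = 1·(0,19) = (0.0000,19.0000)
o1: d²=296 > ρ²=13 → inactive
o2: d²=25 > ρ²=13 → inactive
o3: d²=10 ≤ ρ²=13; F_rep = 33·(-3,1)/10² = (-0.9900,0.3300)
F = F_att + ΣF_rep = (-0.9900,19.3300)
Δp = p'−p = (-0.2475,4.8325); α = Δx/Fx = (-99/400) / (-99/100) = 1/4
check: Δy/Fy = (1933/400) / (1933/100) = 1/4 ✓

α = 1/4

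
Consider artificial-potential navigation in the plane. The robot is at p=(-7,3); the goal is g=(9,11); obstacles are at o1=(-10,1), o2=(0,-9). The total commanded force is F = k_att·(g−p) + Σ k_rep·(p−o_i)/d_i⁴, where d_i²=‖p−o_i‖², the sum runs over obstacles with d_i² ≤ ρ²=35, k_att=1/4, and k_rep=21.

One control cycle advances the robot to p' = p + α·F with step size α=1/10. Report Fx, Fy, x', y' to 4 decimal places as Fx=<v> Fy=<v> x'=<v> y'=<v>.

Fx=4.3728 Fy=2.2485 x'=-6.5627 y'=3.2249

F_att = 1/4·(g−p) = 1/4·(16,8) = (4.0000,2.0000)
o1: d²=13 ≤ ρ²=35; F_rep = 21·(3,2)/13² = (0.3728,0.2485)
o2: d²=193 > ρ²=35 → inactive
F = F_att + ΣF_rep = (4.3728,2.2485)
p' = p + 1/10·F = (-6.5627,3.2249)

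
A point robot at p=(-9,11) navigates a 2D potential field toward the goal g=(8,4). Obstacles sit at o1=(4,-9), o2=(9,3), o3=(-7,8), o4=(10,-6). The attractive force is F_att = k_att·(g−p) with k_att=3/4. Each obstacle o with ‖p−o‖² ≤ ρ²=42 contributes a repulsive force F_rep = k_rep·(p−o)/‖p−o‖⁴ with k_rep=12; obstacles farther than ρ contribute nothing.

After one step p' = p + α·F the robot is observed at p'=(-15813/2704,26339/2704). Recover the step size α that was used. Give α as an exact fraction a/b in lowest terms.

α = 1/4

F_att = 3/4·(g−p) = 3/4·(17,-7) = (12.7500,-5.2500)
o1: d²=569 > ρ²=42 → inactive
o2: d²=388 > ρ²=42 → inactive
o3: d²=13 ≤ ρ²=42; F_rep = 12·(-2,3)/13² = (-0.1420,0.2130)
o4: d²=650 > ρ²=42 → inactive
F = F_att + ΣF_rep = (12.6080,-5.0370)
Δp = p'−p = (3.1520,-1.2592); α = Δx/Fx = (8523/2704) / (8523/676) = 1/4
check: Δy/Fy = (-3405/2704) / (-3405/676) = 1/4 ✓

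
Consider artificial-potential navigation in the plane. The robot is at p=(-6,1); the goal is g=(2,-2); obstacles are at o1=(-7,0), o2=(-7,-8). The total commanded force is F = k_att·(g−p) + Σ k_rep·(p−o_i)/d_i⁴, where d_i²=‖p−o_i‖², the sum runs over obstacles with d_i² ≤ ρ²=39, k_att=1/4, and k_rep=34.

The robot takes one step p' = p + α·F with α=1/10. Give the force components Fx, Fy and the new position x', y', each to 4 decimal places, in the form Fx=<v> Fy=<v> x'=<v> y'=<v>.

F_att = 1/4·(g−p) = 1/4·(8,-3) = (2.0000,-0.7500)
o1: d²=2 ≤ ρ²=39; F_rep = 34·(1,1)/2² = (8.5000,8.5000)
o2: d²=82 > ρ²=39 → inactive
F = F_att + ΣF_rep = (10.5000,7.7500)
p' = p + 1/10·F = (-4.9500,1.7750)

Fx=10.5000 Fy=7.7500 x'=-4.9500 y'=1.7750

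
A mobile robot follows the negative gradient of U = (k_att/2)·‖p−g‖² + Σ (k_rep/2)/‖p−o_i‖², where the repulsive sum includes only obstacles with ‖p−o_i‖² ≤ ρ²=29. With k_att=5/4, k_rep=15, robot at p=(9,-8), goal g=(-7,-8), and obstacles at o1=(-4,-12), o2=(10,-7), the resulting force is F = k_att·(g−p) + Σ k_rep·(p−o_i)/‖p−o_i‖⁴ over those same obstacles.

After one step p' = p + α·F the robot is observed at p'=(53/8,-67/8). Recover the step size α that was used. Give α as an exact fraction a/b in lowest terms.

α = 1/10

F_att = 5/4·(g−p) = 5/4·(-16,0) = (-20.0000,0.0000)
o1: d²=185 > ρ²=29 → inactive
o2: d²=2 ≤ ρ²=29; F_rep = 15·(-1,-1)/2² = (-3.7500,-3.7500)
F = F_att + ΣF_rep = (-23.7500,-3.7500)
Δp = p'−p = (-2.3750,-0.3750); α = Δx/Fx = (-19/8) / (-95/4) = 1/10
check: Δy/Fy = (-3/8) / (-15/4) = 1/10 ✓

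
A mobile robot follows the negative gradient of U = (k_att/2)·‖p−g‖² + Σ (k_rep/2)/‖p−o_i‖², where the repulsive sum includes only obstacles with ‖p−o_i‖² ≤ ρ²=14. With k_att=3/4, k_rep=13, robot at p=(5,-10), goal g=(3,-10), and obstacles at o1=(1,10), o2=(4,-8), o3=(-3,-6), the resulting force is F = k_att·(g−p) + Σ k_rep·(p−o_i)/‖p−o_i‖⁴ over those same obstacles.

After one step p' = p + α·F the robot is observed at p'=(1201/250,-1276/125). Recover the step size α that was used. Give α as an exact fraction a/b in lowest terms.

α = 1/5

F_att = 3/4·(g−p) = 3/4·(-2,0) = (-1.5000,0.0000)
o1: d²=416 > ρ²=14 → inactive
o2: d²=5 ≤ ρ²=14; F_rep = 13·(1,-2)/5² = (0.5200,-1.0400)
o3: d²=80 > ρ²=14 → inactive
F = F_att + ΣF_rep = (-0.9800,-1.0400)
Δp = p'−p = (-0.1960,-0.2080); α = Δx/Fx = (-49/250) / (-49/50) = 1/5
check: Δy/Fy = (-26/125) / (-26/25) = 1/5 ✓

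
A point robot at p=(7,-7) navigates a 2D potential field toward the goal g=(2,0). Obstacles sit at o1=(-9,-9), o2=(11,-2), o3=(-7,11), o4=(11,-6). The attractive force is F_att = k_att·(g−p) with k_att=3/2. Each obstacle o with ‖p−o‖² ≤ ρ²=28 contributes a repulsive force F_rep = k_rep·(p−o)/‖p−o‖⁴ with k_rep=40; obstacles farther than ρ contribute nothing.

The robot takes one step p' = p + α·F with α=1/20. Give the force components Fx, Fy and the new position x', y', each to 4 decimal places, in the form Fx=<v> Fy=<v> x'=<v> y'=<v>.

Fx=-8.0536 Fy=10.3616 x'=6.5973 y'=-6.4819

F_att = 3/2·(g−p) = 3/2·(-5,7) = (-7.5000,10.5000)
o1: d²=260 > ρ²=28 → inactive
o2: d²=41 > ρ²=28 → inactive
o3: d²=520 > ρ²=28 → inactive
o4: d²=17 ≤ ρ²=28; F_rep = 40·(-4,-1)/17² = (-0.5536,-0.1384)
F = F_att + ΣF_rep = (-8.0536,10.3616)
p' = p + 1/20·F = (6.5973,-6.4819)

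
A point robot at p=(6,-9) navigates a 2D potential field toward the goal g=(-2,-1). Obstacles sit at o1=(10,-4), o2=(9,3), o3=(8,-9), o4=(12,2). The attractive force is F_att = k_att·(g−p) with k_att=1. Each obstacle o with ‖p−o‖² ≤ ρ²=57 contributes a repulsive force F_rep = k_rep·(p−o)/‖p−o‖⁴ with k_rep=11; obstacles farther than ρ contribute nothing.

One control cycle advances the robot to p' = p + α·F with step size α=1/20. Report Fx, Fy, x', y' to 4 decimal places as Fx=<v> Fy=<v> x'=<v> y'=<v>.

Fx=-9.4012 Fy=7.9673 x'=5.5299 y'=-8.6016

F_att = 1·(g−p) = 1·(-8,8) = (-8.0000,8.0000)
o1: d²=41 ≤ ρ²=57; F_rep = 11·(-4,-5)/41² = (-0.0262,-0.0327)
o2: d²=153 > ρ²=57 → inactive
o3: d²=4 ≤ ρ²=57; F_rep = 11·(-2,0)/4² = (-1.3750,0.0000)
o4: d²=157 > ρ²=57 → inactive
F = F_att + ΣF_rep = (-9.4012,7.9673)
p' = p + 1/20·F = (5.5299,-8.6016)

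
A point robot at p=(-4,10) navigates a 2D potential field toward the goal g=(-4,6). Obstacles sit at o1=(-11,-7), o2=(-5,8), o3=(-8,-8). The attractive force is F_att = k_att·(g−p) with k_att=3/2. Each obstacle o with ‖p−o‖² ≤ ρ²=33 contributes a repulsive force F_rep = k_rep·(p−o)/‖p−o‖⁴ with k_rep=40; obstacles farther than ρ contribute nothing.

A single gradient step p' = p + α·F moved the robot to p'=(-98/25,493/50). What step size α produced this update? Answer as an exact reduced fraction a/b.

α = 1/20

F_att = 3/2·(g−p) = 3/2·(0,-4) = (0.0000,-6.0000)
o1: d²=338 > ρ²=33 → inactive
o2: d²=5 ≤ ρ²=33; F_rep = 40·(1,2)/5² = (1.6000,3.2000)
o3: d²=340 > ρ²=33 → inactive
F = F_att + ΣF_rep = (1.6000,-2.8000)
Δp = p'−p = (0.0800,-0.1400); α = Δx/Fx = (2/25) / (8/5) = 1/20
check: Δy/Fy = (-7/50) / (-14/5) = 1/20 ✓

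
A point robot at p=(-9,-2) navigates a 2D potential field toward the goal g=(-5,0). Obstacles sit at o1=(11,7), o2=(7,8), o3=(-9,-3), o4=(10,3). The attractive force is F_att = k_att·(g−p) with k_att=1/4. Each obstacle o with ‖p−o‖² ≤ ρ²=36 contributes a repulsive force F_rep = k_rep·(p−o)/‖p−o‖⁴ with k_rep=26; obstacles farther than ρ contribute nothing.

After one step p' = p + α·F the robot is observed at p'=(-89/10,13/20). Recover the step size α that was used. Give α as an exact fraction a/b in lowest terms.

α = 1/10

F_att = 1/4·(g−p) = 1/4·(4,2) = (1.0000,0.5000)
o1: d²=481 > ρ²=36 → inactive
o2: d²=356 > ρ²=36 → inactive
o3: d²=1 ≤ ρ²=36; F_rep = 26·(0,1)/1² = (0.0000,26.0000)
o4: d²=386 > ρ²=36 → inactive
F = F_att + ΣF_rep = (1.0000,26.5000)
Δp = p'−p = (0.1000,2.6500); α = Δx/Fx = (1/10) / (1) = 1/10
check: Δy/Fy = (53/20) / (53/2) = 1/10 ✓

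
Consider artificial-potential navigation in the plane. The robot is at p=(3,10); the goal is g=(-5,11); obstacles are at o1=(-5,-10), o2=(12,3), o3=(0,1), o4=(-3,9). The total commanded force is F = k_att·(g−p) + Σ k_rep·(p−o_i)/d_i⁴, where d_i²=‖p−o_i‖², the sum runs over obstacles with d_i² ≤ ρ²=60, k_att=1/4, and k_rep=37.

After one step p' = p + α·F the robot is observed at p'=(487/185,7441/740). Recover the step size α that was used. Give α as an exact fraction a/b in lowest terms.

F_att = 1/4·(g−p) = 1/4·(-8,1) = (-2.0000,0.2500)
o1: d²=464 > ρ²=60 → inactive
o2: d²=130 > ρ²=60 → inactive
o3: d²=90 > ρ²=60 → inactive
o4: d²=37 ≤ ρ²=60; F_rep = 37·(6,1)/37² = (0.1622,0.0270)
F = F_att + ΣF_rep = (-1.8378,0.2770)
Δp = p'−p = (-0.3676,0.0554); α = Δx/Fx = (-68/185) / (-68/37) = 1/5
check: Δy/Fy = (41/740) / (41/148) = 1/5 ✓

α = 1/5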